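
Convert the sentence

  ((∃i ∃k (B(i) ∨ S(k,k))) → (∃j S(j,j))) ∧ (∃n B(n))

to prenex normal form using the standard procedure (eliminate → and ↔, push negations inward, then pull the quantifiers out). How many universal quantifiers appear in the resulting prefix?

2

Rewrite implications/biconditionals: A → B as ¬A ∨ B.
  (¬(∃i ∃k (B(i) ∨ S(k,k))) ∨ (∃j S(j,j))) ∧ (∃n B(n))
Drive negations inward (¬∀x A ≡ ∃x ¬A, ¬∃x A ≡ ∀x ¬A, De Morgan for ∧/∨):
  ((∀i ∀k (¬B(i) ∧ ¬S(k,k))) ∨ (∃j S(j,j))) ∧ (∃n B(n))
Finally move all quantifiers to the prefix:
  ∀i ∀k ∃j ∃n ((¬B(i) ∧ ¬S(k,k) ∨ S(j,j)) ∧ B(n))
The prefix is ∀i ∀k ∃j ∃n: 2 universal, 2 existential.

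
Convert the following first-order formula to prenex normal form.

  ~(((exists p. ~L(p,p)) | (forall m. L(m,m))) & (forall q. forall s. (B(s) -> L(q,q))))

First replace A → B with ¬A ∨ B.
  ~(((exists p. ~L(p,p)) | (forall m. L(m,m))) & (forall q. forall s. (~B(s) | L(q,q))))
Move each ¬ inward, flipping quantifiers it crosses:
  (forall p. L(p,p)) & (exists m. ~L(m,m)) | (exists q. exists s. (B(s) & ~L(q,q)))
All bound variables are already distinct, so no renaming is needed.
Extract every quantifier outward, since the variables are now distinct and don't occur free across branches:
  forall p. exists m. exists q. exists s. (L(p,p) & ~L(m,m) | B(s) & ~L(q,q))

forall p. exists m. exists q. exists s. (L(p,p) & ~L(m,m) | B(s) & ~L(q,q))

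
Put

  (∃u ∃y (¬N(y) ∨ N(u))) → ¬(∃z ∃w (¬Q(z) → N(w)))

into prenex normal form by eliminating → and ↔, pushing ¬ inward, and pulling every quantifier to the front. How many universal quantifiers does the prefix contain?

First replace A → B with ¬A ∨ B.
  ¬(∃u ∃y (¬N(y) ∨ N(u))) ∨ ¬(∃z ∃w (¬¬Q(z) ∨ N(w)))
Push ¬ through the quantifiers and connectives to reach negation normal form:
  (∀u ∀y (N(y) ∧ ¬N(u))) ∨ (∀z ∀w (¬Q(z) ∧ ¬N(w)))
Extract every quantifier outward, since the variables are now distinct and don't occur free across branches:
  ∀u ∀y ∀z ∀w (N(y) ∧ ¬N(u) ∨ ¬Q(z) ∧ ¬N(w))
The prefix is ∀u ∀y ∀z ∀w: 4 universal, 0 existential.

4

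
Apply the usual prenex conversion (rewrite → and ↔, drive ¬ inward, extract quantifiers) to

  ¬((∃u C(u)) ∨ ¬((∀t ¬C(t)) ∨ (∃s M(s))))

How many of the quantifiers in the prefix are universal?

2

Push ¬ through the quantifiers and connectives to reach negation normal form:
  (∀u ¬C(u)) ∧ ((∀t ¬C(t)) ∨ (∃s M(s)))
All bound variables are already distinct, so no renaming is needed.
Extract every quantifier outward, since the variables are now distinct and don't occur free across branches:
  ∀u ∀t ∃s (¬C(u) ∧ (¬C(t) ∨ M(s)))
The prefix is ∀u ∀t ∃s: 2 universal, 1 existential.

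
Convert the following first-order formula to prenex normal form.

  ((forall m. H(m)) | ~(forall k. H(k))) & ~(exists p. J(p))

Move each ¬ inward, flipping quantifiers it crosses:
  ((forall m. H(m)) | (exists k. ~H(k))) & (forall p. ~J(p))
All bound variables are already distinct, so no renaming is needed.
Finally move all quantifiers to the prefix:
  forall m. exists k. forall p. ((H(m) | ~H(k)) & ~J(p))

forall m. exists k. forall p. ((H(m) | ~H(k)) & ~J(p))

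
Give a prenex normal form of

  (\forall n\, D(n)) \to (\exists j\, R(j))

\exists n\, \exists j\, (\neg D(n) \lor R(j))

Eliminate → and ↔ using ¬ and ∨.
  \neg (\forall n\, D(n)) \lor (\exists j\, R(j))
Move each ¬ inward, flipping quantifiers it crosses:
  (\exists n\, \neg D(n)) \lor (\exists j\, R(j))
All bound variables are already distinct, so no renaming is needed.
Extract every quantifier outward, since the variables are now distinct and don't occur free across branches:
  \exists n\, \exists j\, (\neg D(n) \lor R(j))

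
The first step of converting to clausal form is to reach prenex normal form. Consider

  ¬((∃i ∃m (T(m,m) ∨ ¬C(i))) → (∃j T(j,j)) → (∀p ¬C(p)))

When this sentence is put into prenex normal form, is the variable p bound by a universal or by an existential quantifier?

existential

Rewrite implications/biconditionals: A → B as ¬A ∨ B.
  ¬(¬(∃i ∃m (T(m,m) ∨ ¬C(i))) ∨ ¬(∃j T(j,j)) ∨ (∀p ¬C(p)))
Drive negations inward (¬∀x A ≡ ∃x ¬A, ¬∃x A ≡ ∀x ¬A, De Morgan for ∧/∨):
  (∃i ∃m (T(m,m) ∨ ¬C(i))) ∧ (∃j T(j,j)) ∧ (∃p C(p))
All bound variables are already distinct, so no renaming is needed.
Finally move all quantifiers to the prefix:
  ∃i ∃m ∃j ∃p ((T(m,m) ∨ ¬C(i)) ∧ T(j,j) ∧ C(p))
The quantifier ∀p sits under an odd number of negations (counting the antecedent side of each →), so it flips to ∃p.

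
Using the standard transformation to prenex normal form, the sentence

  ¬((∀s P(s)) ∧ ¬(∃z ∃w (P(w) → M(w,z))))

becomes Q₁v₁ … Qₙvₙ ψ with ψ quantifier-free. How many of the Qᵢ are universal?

Eliminate → and ↔ using ¬ and ∨.
  ¬((∀s P(s)) ∧ ¬(∃z ∃w (¬P(w) ∨ M(w,z))))
Drive negations inward (¬∀x A ≡ ∃x ¬A, ¬∃x A ≡ ∀x ¬A, De Morgan for ∧/∨):
  (∃s ¬P(s)) ∨ (∃z ∃w (¬P(w) ∨ M(w,z)))
All bound variables are already distinct, so no renaming is needed.
Pull the quantifiers to the front (each side's bound variable is not free in the other side):
  ∃s ∃z ∃w (¬P(s) ∨ ¬P(w) ∨ M(w,z))
The prefix is ∃s ∃z ∃w: 0 universal, 3 existential.

0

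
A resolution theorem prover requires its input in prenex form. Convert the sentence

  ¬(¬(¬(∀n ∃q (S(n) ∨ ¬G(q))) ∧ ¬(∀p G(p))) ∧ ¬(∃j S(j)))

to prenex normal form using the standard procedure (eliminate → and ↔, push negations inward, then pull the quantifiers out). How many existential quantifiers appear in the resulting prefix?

Drive negations inward (¬∀x A ≡ ∃x ¬A, ¬∃x A ≡ ∀x ¬A, De Morgan for ∧/∨):
  (∃n ∀q (¬S(n) ∧ G(q))) ∧ (∃p ¬G(p)) ∨ (∃j S(j))
All bound variables are already distinct, so no renaming is needed.
Finally move all quantifiers to the prefix:
  ∃n ∀q ∃p ∃j (¬S(n) ∧ G(q) ∧ ¬G(p) ∨ S(j))
The prefix is ∃n ∀q ∃p ∃j: 1 universal, 3 existential.

3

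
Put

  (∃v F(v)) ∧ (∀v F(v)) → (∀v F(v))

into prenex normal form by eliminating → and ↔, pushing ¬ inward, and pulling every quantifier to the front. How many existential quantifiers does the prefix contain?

First replace A → B with ¬A ∨ B.
  ¬((∃v F(v)) ∧ (∀v F(v))) ∨ (∀v F(v))
Move each ¬ inward, flipping quantifiers it crosses:
  (∀v ¬F(v)) ∨ (∃v ¬F(v)) ∨ (∀v F(v))
Standardize variables apart so no two quantifiers bind the same name: v↦a, v↦s.
  (∀v ¬F(v)) ∨ (∃a ¬F(a)) ∨ (∀s F(s))
Pull the quantifiers to the front (each side's bound variable is not free in the other side):
  ∀v ∃a ∀s (¬F(v) ∨ ¬F(a) ∨ F(s))
The prefix is ∀v ∃a ∀s: 2 universal, 1 existential.

1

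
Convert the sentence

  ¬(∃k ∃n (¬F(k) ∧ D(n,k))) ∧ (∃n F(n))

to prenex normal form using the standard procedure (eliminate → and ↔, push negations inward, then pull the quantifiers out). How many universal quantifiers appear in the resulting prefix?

2

Push ¬ through the quantifiers and connectives to reach negation normal form:
  (∀k ∀n (F(k) ∨ ¬D(n,k))) ∧ (∃n F(n))
Rename bound variables to avoid capture: n↦z.
  (∀k ∀n (F(k) ∨ ¬D(n,k))) ∧ (∃z F(z))
Finally move all quantifiers to the prefix:
  ∀k ∀n ∃z ((F(k) ∨ ¬D(n,k)) ∧ F(z))
The prefix is ∀k ∀n ∃z: 2 universal, 1 existential.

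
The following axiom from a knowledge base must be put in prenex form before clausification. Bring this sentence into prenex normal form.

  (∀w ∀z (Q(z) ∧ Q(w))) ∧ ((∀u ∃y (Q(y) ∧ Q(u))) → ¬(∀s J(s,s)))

∀w ∀z ∃u ∀y ∃s (Q(z) ∧ Q(w) ∧ (¬Q(y) ∨ ¬Q(u) ∨ ¬J(s,s)))

First replace A → B with ¬A ∨ B.
  (∀w ∀z (Q(z) ∧ Q(w))) ∧ (¬(∀u ∃y (Q(y) ∧ Q(u))) ∨ ¬(∀s J(s,s)))
Push ¬ through the quantifiers and connectives to reach negation normal form:
  (∀w ∀z (Q(z) ∧ Q(w))) ∧ ((∃u ∀y (¬Q(y) ∨ ¬Q(u))) ∨ (∃s ¬J(s,s)))
Finally move all quantifiers to the prefix:
  ∀w ∀z ∃u ∀y ∃s (Q(z) ∧ Q(w) ∧ (¬Q(y) ∨ ¬Q(u) ∨ ¬J(s,s)))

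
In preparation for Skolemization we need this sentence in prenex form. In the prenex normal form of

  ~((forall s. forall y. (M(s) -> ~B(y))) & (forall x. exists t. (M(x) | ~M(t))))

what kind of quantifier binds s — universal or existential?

Rewrite implications/biconditionals: A → B as ¬A ∨ B.
  ~((forall s. forall y. (~M(s) | ~B(y))) & (forall x. exists t. (M(x) | ~M(t))))
Push ¬ through the quantifiers and connectives to reach negation normal form:
  (exists s. exists y. (M(s) & B(y))) | (exists x. forall t. (~M(x) & M(t)))
All bound variables are already distinct, so no renaming is needed.
Pull the quantifiers to the front (each side's bound variable is not free in the other side):
  exists s. exists y. exists x. forall t. (M(s) & B(y) | ~M(x) & M(t))
The quantifier forall s sits under an odd number of negations (counting the antecedent side of each →), so it flips to exists s.

existential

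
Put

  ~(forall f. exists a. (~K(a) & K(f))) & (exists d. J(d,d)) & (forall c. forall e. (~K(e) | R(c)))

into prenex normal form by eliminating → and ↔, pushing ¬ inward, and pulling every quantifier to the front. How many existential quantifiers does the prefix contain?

Move each ¬ inward, flipping quantifiers it crosses:
  (exists f. forall a. (K(a) | ~K(f))) & (exists d. J(d,d)) & (forall c. forall e. (~K(e) | R(c)))
All bound variables are already distinct, so no renaming is needed.
Pull the quantifiers to the front (each side's bound variable is not free in the other side):
  exists f. forall a. exists d. forall c. forall e. ((K(a) | ~K(f)) & J(d,d) & (~K(e) | R(c)))
The prefix is exists f forall a exists d forall c forall e: 3 universal, 2 existential.

2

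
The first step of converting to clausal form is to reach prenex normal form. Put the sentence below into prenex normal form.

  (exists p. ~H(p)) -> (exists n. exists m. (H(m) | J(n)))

forall p. exists n. exists m. (H(p) | H(m) | J(n))

Eliminate → and ↔ using ¬ and ∨.
  ~(exists p. ~H(p)) | (exists n. exists m. (H(m) | J(n)))
Move each ¬ inward, flipping quantifiers it crosses:
  (forall p. H(p)) | (exists n. exists m. (H(m) | J(n)))
Extract every quantifier outward, since the variables are now distinct and don't occur free across branches:
  forall p. exists n. exists m. (H(p) | H(m) | J(n))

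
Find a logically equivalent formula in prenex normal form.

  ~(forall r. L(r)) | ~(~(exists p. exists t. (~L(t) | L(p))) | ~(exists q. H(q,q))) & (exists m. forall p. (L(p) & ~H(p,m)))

exists r. exists p. exists t. exists q. exists m. forall w1. (~L(r) | (~L(t) | L(p)) & H(q,q) & L(w1) & ~H(w1,m))

Push ¬ through the quantifiers and connectives to reach negation normal form:
  (exists r. ~L(r)) | (exists p. exists t. (~L(t) | L(p))) & (exists q. H(q,q)) & (exists m. forall p. (L(p) & ~H(p,m)))
Standardize variables apart so no two quantifiers bind the same name: p↦w1.
  (exists r. ~L(r)) | (exists p. exists t. (~L(t) | L(p))) & (exists q. H(q,q)) & (exists m. forall w1. (L(w1) & ~H(w1,m)))
Extract every quantifier outward, since the variables are now distinct and don't occur free across branches:
  exists r. exists p. exists t. exists q. exists m. forall w1. (~L(r) | (~L(t) | L(p)) & H(q,q) & L(w1) & ~H(w1,m))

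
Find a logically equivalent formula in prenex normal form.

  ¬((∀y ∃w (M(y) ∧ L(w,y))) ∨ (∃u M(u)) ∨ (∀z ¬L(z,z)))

∃y ∀w ∀u ∃z ((¬M(y) ∨ ¬L(w,y)) ∧ ¬M(u) ∧ L(z,z))

Drive negations inward (¬∀x A ≡ ∃x ¬A, ¬∃x A ≡ ∀x ¬A, De Morgan for ∧/∨):
  (∃y ∀w (¬M(y) ∨ ¬L(w,y))) ∧ (∀u ¬M(u)) ∧ (∃z L(z,z))
Finally move all quantifiers to the prefix:
  ∃y ∀w ∀u ∃z ((¬M(y) ∨ ¬L(w,y)) ∧ ¬M(u) ∧ L(z,z))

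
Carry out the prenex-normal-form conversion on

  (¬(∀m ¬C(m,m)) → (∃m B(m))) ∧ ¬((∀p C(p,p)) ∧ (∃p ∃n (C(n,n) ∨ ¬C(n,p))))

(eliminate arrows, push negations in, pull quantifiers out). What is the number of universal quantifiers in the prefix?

Eliminate → and ↔ using ¬ and ∨.
  (¬¬(∀m ¬C(m,m)) ∨ (∃m B(m))) ∧ ¬((∀p C(p,p)) ∧ (∃p ∃n (C(n,n) ∨ ¬C(n,p))))
Drive negations inward (¬∀x A ≡ ∃x ¬A, ¬∃x A ≡ ∀x ¬A, De Morgan for ∧/∨):
  ((∀m ¬C(m,m)) ∨ (∃m B(m))) ∧ ((∃p ¬C(p,p)) ∨ (∀p ∀n (¬C(n,n) ∧ C(n,p))))
Give each quantifier a distinct variable: m↦z, p↦v.
  ((∀m ¬C(m,m)) ∨ (∃z B(z))) ∧ ((∃p ¬C(p,p)) ∨ (∀v ∀n (¬C(n,n) ∧ C(n,v))))
Pull the quantifiers to the front (each side's bound variable is not free in the other side):
  ∀m ∃z ∃p ∀v ∀n ((¬C(m,m) ∨ B(z)) ∧ (¬C(p,p) ∨ ¬C(n,n) ∧ C(n,v)))
The prefix is ∀m ∃z ∃p ∀v ∀n: 3 universal, 2 existential.

3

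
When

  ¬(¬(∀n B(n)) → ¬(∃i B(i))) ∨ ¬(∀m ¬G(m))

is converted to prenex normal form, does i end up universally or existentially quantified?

First replace A → B with ¬A ∨ B.
  ¬(¬¬(∀n B(n)) ∨ ¬(∃i B(i))) ∨ ¬(∀m ¬G(m))
Push ¬ through the quantifiers and connectives to reach negation normal form:
  (∃n ¬B(n)) ∧ (∃i B(i)) ∨ (∃m G(m))
All bound variables are already distinct, so no renaming is needed.
Extract every quantifier outward, since the variables are now distinct and don't occur free across branches:
  ∃n ∃i ∃m (¬B(n) ∧ B(i) ∨ G(m))
The quantifier ∃i sits under an even number of negations (counting the antecedent side of each →), so it remains existential.

existential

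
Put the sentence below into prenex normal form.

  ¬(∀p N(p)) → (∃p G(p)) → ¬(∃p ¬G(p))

∀p ∀t ∀y (N(p) ∨ ¬G(t) ∨ G(y))

Eliminate → and ↔ using ¬ and ∨.
  ¬¬(∀p N(p)) ∨ ¬(∃p G(p)) ∨ ¬(∃p ¬G(p))
Move each ¬ inward, flipping quantifiers it crosses:
  (∀p N(p)) ∨ (∀p ¬G(p)) ∨ (∀p G(p))
Rename bound variables to avoid capture: p↦t, p↦y.
  (∀p N(p)) ∨ (∀t ¬G(t)) ∨ (∀y G(y))
Pull the quantifiers to the front (each side's bound variable is not free in the other side):
  ∀p ∀t ∀y (N(p) ∨ ¬G(t) ∨ G(y))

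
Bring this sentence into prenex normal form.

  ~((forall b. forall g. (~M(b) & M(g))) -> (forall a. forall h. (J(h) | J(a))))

Rewrite implications/biconditionals: A → B as ¬A ∨ B.
  ~(~(forall b. forall g. (~M(b) & M(g))) | (forall a. forall h. (J(h) | J(a))))
Move each ¬ inward, flipping quantifiers it crosses:
  (forall b. forall g. (~M(b) & M(g))) & (exists a. exists h. (~J(h) & ~J(a)))
All bound variables are already distinct, so no renaming is needed.
Finally move all quantifiers to the prefix:
  forall b. forall g. exists a. exists h. (~M(b) & M(g) & ~J(h) & ~J(a))

forall b. forall g. exists a. exists h. (~M(b) & M(g) & ~J(h) & ~J(a))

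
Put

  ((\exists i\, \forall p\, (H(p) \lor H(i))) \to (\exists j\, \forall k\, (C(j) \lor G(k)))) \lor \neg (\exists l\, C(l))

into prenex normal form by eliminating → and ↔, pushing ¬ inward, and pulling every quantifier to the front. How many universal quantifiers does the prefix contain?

First replace A → B with ¬A ∨ B.
  \neg (\exists i\, \forall p\, (H(p) \lor H(i))) \lor (\exists j\, \forall k\, (C(j) \lor G(k))) \lor \neg (\exists l\, C(l))
Drive negations inward (¬∀x A ≡ ∃x ¬A, ¬∃x A ≡ ∀x ¬A, De Morgan for ∧/∨):
  (\forall i\, \exists p\, (\neg H(p) \land \neg H(i))) \lor (\exists j\, \forall k\, (C(j) \lor G(k))) \lor (\forall l\, \neg C(l))
All bound variables are already distinct, so no renaming is needed.
Finally move all quantifiers to the prefix:
  \forall i\, \exists p\, \exists j\, \forall k\, \forall l\, (\neg H(p) \land \neg H(i) \lor C(j) \lor G(k) \lor \neg C(l))
The prefix is \forall i \exists p \exists j \forall k \forall l: 3 universal, 2 existential.

3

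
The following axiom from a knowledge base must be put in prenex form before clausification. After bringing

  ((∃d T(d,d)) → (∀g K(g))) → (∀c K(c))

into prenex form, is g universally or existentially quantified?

existential

Rewrite implications/biconditionals: A → B as ¬A ∨ B.
  ¬(¬(∃d T(d,d)) ∨ (∀g K(g))) ∨ (∀c K(c))
Drive negations inward (¬∀x A ≡ ∃x ¬A, ¬∃x A ≡ ∀x ¬A, De Morgan for ∧/∨):
  (∃d T(d,d)) ∧ (∃g ¬K(g)) ∨ (∀c K(c))
All bound variables are already distinct, so no renaming is needed.
Extract every quantifier outward, since the variables are now distinct and don't occur free across branches:
  ∃d ∃g ∀c (T(d,d) ∧ ¬K(g) ∨ K(c))
The quantifier ∀g sits under an odd number of negations (counting the antecedent side of each →), so it flips to ∃g.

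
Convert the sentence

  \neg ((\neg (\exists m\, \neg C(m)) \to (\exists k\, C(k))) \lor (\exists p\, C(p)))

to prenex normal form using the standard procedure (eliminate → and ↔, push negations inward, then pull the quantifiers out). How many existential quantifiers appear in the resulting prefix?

0

First replace A → B with ¬A ∨ B.
  \neg (\neg \neg (\exists m\, \neg C(m)) \lor (\exists k\, C(k)) \lor (\exists p\, C(p)))
Move each ¬ inward, flipping quantifiers it crosses:
  (\forall m\, C(m)) \land (\forall k\, \neg C(k)) \land (\forall p\, \neg C(p))
Extract every quantifier outward, since the variables are now distinct and don't occur free across branches:
  \forall m\, \forall k\, \forall p\, (C(m) \land \neg C(k) \land \neg C(p))
The prefix is \forall m \forall k \forall p: 3 universal, 0 existential.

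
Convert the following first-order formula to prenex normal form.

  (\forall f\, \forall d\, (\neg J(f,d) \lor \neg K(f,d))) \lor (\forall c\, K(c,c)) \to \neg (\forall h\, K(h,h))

\exists f\, \exists d\, \exists c\, \exists h\, (J(f,d) \land K(f,d) \land \neg K(c,c) \lor \neg K(h,h))

First replace A → B with ¬A ∨ B.
  \neg ((\forall f\, \forall d\, (\neg J(f,d) \lor \neg K(f,d))) \lor (\forall c\, K(c,c))) \lor \neg (\forall h\, K(h,h))
Push ¬ through the quantifiers and connectives to reach negation normal form:
  (\exists f\, \exists d\, (J(f,d) \land K(f,d))) \land (\exists c\, \neg K(c,c)) \lor (\exists h\, \neg K(h,h))
All bound variables are already distinct, so no renaming is needed.
Finally move all quantifiers to the prefix:
  \exists f\, \exists d\, \exists c\, \exists h\, (J(f,d) \land K(f,d) \land \neg K(c,c) \lor \neg K(h,h))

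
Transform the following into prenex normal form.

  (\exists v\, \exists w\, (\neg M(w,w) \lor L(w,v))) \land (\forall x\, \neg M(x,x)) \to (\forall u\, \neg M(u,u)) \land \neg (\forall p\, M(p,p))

\forall v\, \forall w\, \exists x\, \forall u\, \exists p\, (M(w,w) \land \neg L(w,v) \lor M(x,x) \lor \neg M(u,u) \land \neg M(p,p))

Eliminate → and ↔ using ¬ and ∨.
  \neg ((\exists v\, \exists w\, (\neg M(w,w) \lor L(w,v))) \land (\forall x\, \neg M(x,x))) \lor (\forall u\, \neg M(u,u)) \land \neg (\forall p\, M(p,p))
Move each ¬ inward, flipping quantifiers it crosses:
  (\forall v\, \forall w\, (M(w,w) \land \neg L(w,v))) \lor (\exists x\, M(x,x)) \lor (\forall u\, \neg M(u,u)) \land (\exists p\, \neg M(p,p))
All bound variables are already distinct, so no renaming is needed.
Pull the quantifiers to the front (each side's bound variable is not free in the other side):
  \forall v\, \forall w\, \exists x\, \forall u\, \exists p\, (M(w,w) \land \neg L(w,v) \lor M(x,x) \lor \neg M(u,u) \land \neg M(p,p))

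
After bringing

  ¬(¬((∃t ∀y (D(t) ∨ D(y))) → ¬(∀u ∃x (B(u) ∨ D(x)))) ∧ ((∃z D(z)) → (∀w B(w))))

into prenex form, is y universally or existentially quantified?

existential

First replace A → B with ¬A ∨ B.
  ¬(¬(¬(∃t ∀y (D(t) ∨ D(y))) ∨ ¬(∀u ∃x (B(u) ∨ D(x)))) ∧ (¬(∃z D(z)) ∨ (∀w B(w))))
Drive negations inward (¬∀x A ≡ ∃x ¬A, ¬∃x A ≡ ∀x ¬A, De Morgan for ∧/∨):
  (∀t ∃y (¬D(t) ∧ ¬D(y))) ∨ (∃u ∀x (¬B(u) ∧ ¬D(x))) ∨ (∃z D(z)) ∧ (∃w ¬B(w))
Finally move all quantifiers to the prefix:
  ∀t ∃y ∃u ∀x ∃z ∃w (¬D(t) ∧ ¬D(y) ∨ ¬B(u) ∧ ¬D(x) ∨ D(z) ∧ ¬B(w))
The quantifier ∀y sits under an odd number of negations (counting the antecedent side of each →), so it flips to ∃y.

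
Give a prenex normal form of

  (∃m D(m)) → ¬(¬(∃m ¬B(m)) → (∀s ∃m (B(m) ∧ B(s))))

Rewrite implications/biconditionals: A → B as ¬A ∨ B.
  ¬(∃m D(m)) ∨ ¬(¬¬(∃m ¬B(m)) ∨ (∀s ∃m (B(m) ∧ B(s))))
Move each ¬ inward, flipping quantifiers it crosses:
  (∀m ¬D(m)) ∨ (∀m B(m)) ∧ (∃s ∀m (¬B(m) ∨ ¬B(s)))
Give each quantifier a distinct variable: m↦b, m↦z.
  (∀m ¬D(m)) ∨ (∀b B(b)) ∧ (∃s ∀z (¬B(z) ∨ ¬B(s)))
Pull the quantifiers to the front (each side's bound variable is not free in the other side):
  ∀m ∀b ∃s ∀z (¬D(m) ∨ B(b) ∧ (¬B(z) ∨ ¬B(s)))

∀m ∀b ∃s ∀z (¬D(m) ∨ B(b) ∧ (¬B(z) ∨ ¬B(s)))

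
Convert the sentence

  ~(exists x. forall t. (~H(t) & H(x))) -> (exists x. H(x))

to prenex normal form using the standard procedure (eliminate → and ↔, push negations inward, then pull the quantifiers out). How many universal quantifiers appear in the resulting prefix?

1

Rewrite implications/biconditionals: A → B as ¬A ∨ B.
  ~~(exists x. forall t. (~H(t) & H(x))) | (exists x. H(x))
Push ¬ through the quantifiers and connectives to reach negation normal form:
  (exists x. forall t. (~H(t) & H(x))) | (exists x. H(x))
Standardize variables apart so no two quantifiers bind the same name: x↦v1.
  (exists x. forall t. (~H(t) & H(x))) | (exists v1. H(v1))
Finally move all quantifiers to the prefix:
  exists x. forall t. exists v1. (~H(t) & H(x) | H(v1))
The prefix is exists x forall t exists v1: 1 universal, 2 existential.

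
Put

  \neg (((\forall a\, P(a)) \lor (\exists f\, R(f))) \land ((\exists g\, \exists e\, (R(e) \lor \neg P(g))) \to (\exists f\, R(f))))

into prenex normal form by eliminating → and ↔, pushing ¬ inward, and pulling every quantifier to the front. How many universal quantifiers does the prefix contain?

First replace A → B with ¬A ∨ B.
  \neg (((\forall a\, P(a)) \lor (\exists f\, R(f))) \land (\neg (\exists g\, \exists e\, (R(e) \lor \neg P(g))) \lor (\exists f\, R(f))))
Push ¬ through the quantifiers and connectives to reach negation normal form:
  (\exists a\, \neg P(a)) \land (\forall f\, \neg R(f)) \lor (\exists g\, \exists e\, (R(e) \lor \neg P(g))) \land (\forall f\, \neg R(f))
Rename bound variables to avoid capture: f↦u.
  (\exists a\, \neg P(a)) \land (\forall f\, \neg R(f)) \lor (\exists g\, \exists e\, (R(e) \lor \neg P(g))) \land (\forall u\, \neg R(u))
Finally move all quantifiers to the prefix:
  \exists a\, \forall f\, \exists g\, \exists e\, \forall u\, (\neg P(a) \land \neg R(f) \lor (R(e) \lor \neg P(g)) \land \neg R(u))
The prefix is \exists a \forall f \exists g \exists e \forall u: 2 universal, 3 existential.

2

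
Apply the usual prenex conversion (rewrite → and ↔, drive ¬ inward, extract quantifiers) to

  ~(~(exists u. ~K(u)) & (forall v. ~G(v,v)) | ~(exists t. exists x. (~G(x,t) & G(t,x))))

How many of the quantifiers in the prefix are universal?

Push ¬ through the quantifiers and connectives to reach negation normal form:
  ((exists u. ~K(u)) | (exists v. G(v,v))) & (exists t. exists x. (~G(x,t) & G(t,x)))
Finally move all quantifiers to the prefix:
  exists u. exists v. exists t. exists x. ((~K(u) | G(v,v)) & ~G(x,t) & G(t,x))
The prefix is exists u exists v exists t exists x: 0 universal, 4 existential.

0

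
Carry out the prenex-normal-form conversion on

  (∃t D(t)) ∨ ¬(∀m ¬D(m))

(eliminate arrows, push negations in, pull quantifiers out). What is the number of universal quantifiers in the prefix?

0

Move each ¬ inward, flipping quantifiers it crosses:
  (∃t D(t)) ∨ (∃m D(m))
All bound variables are already distinct, so no renaming is needed.
Pull the quantifiers to the front (each side's bound variable is not free in the other side):
  ∃t ∃m (D(t) ∨ D(m))
The prefix is ∃t ∃m: 0 universal, 2 existential.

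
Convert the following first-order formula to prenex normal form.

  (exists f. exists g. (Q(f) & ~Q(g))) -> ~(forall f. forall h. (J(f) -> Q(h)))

forall f. forall g. exists z. exists h. (~Q(f) | Q(g) | J(z) & ~Q(h))

Rewrite implications/biconditionals: A → B as ¬A ∨ B.
  ~(exists f. exists g. (Q(f) & ~Q(g))) | ~(forall f. forall h. (~J(f) | Q(h)))
Drive negations inward (¬∀x A ≡ ∃x ¬A, ¬∃x A ≡ ∀x ¬A, De Morgan for ∧/∨):
  (forall f. forall g. (~Q(f) | Q(g))) | (exists f. exists h. (J(f) & ~Q(h)))
Standardize variables apart so no two quantifiers bind the same name: f↦z.
  (forall f. forall g. (~Q(f) | Q(g))) | (exists z. exists h. (J(z) & ~Q(h)))
Pull the quantifiers to the front (each side's bound variable is not free in the other side):
  forall f. forall g. exists z. exists h. (~Q(f) | Q(g) | J(z) & ~Q(h))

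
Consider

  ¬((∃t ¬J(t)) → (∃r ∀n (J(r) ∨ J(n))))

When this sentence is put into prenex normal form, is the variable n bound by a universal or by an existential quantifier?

Eliminate → and ↔ using ¬ and ∨.
  ¬(¬(∃t ¬J(t)) ∨ (∃r ∀n (J(r) ∨ J(n))))
Push ¬ through the quantifiers and connectives to reach negation normal form:
  (∃t ¬J(t)) ∧ (∀r ∃n (¬J(r) ∧ ¬J(n)))
Extract every quantifier outward, since the variables are now distinct and don't occur free across branches:
  ∃t ∀r ∃n (¬J(t) ∧ ¬J(r) ∧ ¬J(n))
The quantifier ∀n sits under an odd number of negations (counting the antecedent side of each →), so it flips to ∃n.

existential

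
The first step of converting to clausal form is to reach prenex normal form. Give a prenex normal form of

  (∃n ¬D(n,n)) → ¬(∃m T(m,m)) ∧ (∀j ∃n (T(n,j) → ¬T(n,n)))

Eliminate → and ↔ using ¬ and ∨.
  ¬(∃n ¬D(n,n)) ∨ ¬(∃m T(m,m)) ∧ (∀j ∃n (¬T(n,j) ∨ ¬T(n,n)))
Drive negations inward (¬∀x A ≡ ∃x ¬A, ¬∃x A ≡ ∀x ¬A, De Morgan for ∧/∨):
  (∀n D(n,n)) ∨ (∀m ¬T(m,m)) ∧ (∀j ∃n (¬T(n,j) ∨ ¬T(n,n)))
Give each quantifier a distinct variable: n↦u1.
  (∀n D(n,n)) ∨ (∀m ¬T(m,m)) ∧ (∀j ∃u1 (¬T(u1,j) ∨ ¬T(u1,u1)))
Finally move all quantifiers to the prefix:
  ∀n ∀m ∀j ∃u1 (D(n,n) ∨ ¬T(m,m) ∧ (¬T(u1,j) ∨ ¬T(u1,u1)))

∀n ∀m ∀j ∃u1 (D(n,n) ∨ ¬T(m,m) ∧ (¬T(u1,j) ∨ ¬T(u1,u1)))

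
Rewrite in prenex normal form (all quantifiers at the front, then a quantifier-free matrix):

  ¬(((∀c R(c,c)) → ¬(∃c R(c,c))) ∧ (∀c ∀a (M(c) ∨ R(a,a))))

∀c ∃x ∃u ∃a (R(c,c) ∧ R(x,x) ∨ ¬M(u) ∧ ¬R(a,a))

First replace A → B with ¬A ∨ B.
  ¬((¬(∀c R(c,c)) ∨ ¬(∃c R(c,c))) ∧ (∀c ∀a (M(c) ∨ R(a,a))))
Move each ¬ inward, flipping quantifiers it crosses:
  (∀c R(c,c)) ∧ (∃c R(c,c)) ∨ (∃c ∃a (¬M(c) ∧ ¬R(a,a)))
Rename bound variables to avoid capture: c↦x, c↦u.
  (∀c R(c,c)) ∧ (∃x R(x,x)) ∨ (∃u ∃a (¬M(u) ∧ ¬R(a,a)))
Extract every quantifier outward, since the variables are now distinct and don't occur free across branches:
  ∀c ∃x ∃u ∃a (R(c,c) ∧ R(x,x) ∨ ¬M(u) ∧ ¬R(a,a))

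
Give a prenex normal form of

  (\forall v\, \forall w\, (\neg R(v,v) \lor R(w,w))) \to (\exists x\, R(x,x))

\exists v\, \exists w\, \exists x\, (R(v,v) \land \neg R(w,w) \lor R(x,x))

Eliminate → and ↔ using ¬ and ∨.
  \neg (\forall v\, \forall w\, (\neg R(v,v) \lor R(w,w))) \lor (\exists x\, R(x,x))
Drive negations inward (¬∀x A ≡ ∃x ¬A, ¬∃x A ≡ ∀x ¬A, De Morgan for ∧/∨):
  (\exists v\, \exists w\, (R(v,v) \land \neg R(w,w))) \lor (\exists x\, R(x,x))
Finally move all quantifiers to the prefix:
  \exists v\, \exists w\, \exists x\, (R(v,v) \land \neg R(w,w) \lor R(x,x))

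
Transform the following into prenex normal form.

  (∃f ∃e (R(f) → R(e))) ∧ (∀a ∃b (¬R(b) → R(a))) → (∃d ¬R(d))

∀f ∀e ∃a ∀b ∃d (R(f) ∧ ¬R(e) ∨ ¬R(b) ∧ ¬R(a) ∨ ¬R(d))

First replace A → B with ¬A ∨ B.
  ¬((∃f ∃e (¬R(f) ∨ R(e))) ∧ (∀a ∃b (¬¬R(b) ∨ R(a)))) ∨ (∃d ¬R(d))
Move each ¬ inward, flipping quantifiers it crosses:
  (∀f ∀e (R(f) ∧ ¬R(e))) ∨ (∃a ∀b (¬R(b) ∧ ¬R(a))) ∨ (∃d ¬R(d))
All bound variables are already distinct, so no renaming is needed.
Pull the quantifiers to the front (each side's bound variable is not free in the other side):
  ∀f ∀e ∃a ∀b ∃d (R(f) ∧ ¬R(e) ∨ ¬R(b) ∧ ¬R(a) ∨ ¬R(d))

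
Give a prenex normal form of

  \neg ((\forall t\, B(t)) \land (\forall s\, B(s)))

\exists t\, \exists s\, (\neg B(t) \lor \neg B(s))

Move each ¬ inward, flipping quantifiers it crosses:
  (\exists t\, \neg B(t)) \lor (\exists s\, \neg B(s))
All bound variables are already distinct, so no renaming is needed.
Extract every quantifier outward, since the variables are now distinct and don't occur free across branches:
  \exists t\, \exists s\, (\neg B(t) \lor \neg B(s))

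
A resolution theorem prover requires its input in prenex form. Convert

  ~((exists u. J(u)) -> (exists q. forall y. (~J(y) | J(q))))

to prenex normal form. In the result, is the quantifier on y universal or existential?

Eliminate → and ↔ using ¬ and ∨.
  ~(~(exists u. J(u)) | (exists q. forall y. (~J(y) | J(q))))
Move each ¬ inward, flipping quantifiers it crosses:
  (exists u. J(u)) & (forall q. exists y. (J(y) & ~J(q)))
All bound variables are already distinct, so no renaming is needed.
Extract every quantifier outward, since the variables are now distinct and don't occur free across branches:
  exists u. forall q. exists y. (J(u) & J(y) & ~J(q))
The quantifier forall y sits under an odd number of negations (counting the antecedent side of each →), so it flips to exists y.

existential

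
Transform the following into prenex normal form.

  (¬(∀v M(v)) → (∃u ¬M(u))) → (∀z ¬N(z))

Eliminate → and ↔ using ¬ and ∨.
  ¬(¬¬(∀v M(v)) ∨ (∃u ¬M(u))) ∨ (∀z ¬N(z))
Drive negations inward (¬∀x A ≡ ∃x ¬A, ¬∃x A ≡ ∀x ¬A, De Morgan for ∧/∨):
  (∃v ¬M(v)) ∧ (∀u M(u)) ∨ (∀z ¬N(z))
Extract every quantifier outward, since the variables are now distinct and don't occur free across branches:
  ∃v ∀u ∀z (¬M(v) ∧ M(u) ∨ ¬N(z))

∃v ∀u ∀z (¬M(v) ∧ M(u) ∨ ¬N(z))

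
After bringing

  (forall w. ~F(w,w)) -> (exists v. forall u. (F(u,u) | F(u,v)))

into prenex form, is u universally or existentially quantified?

Eliminate → and ↔ using ¬ and ∨.
  ~(forall w. ~F(w,w)) | (exists v. forall u. (F(u,u) | F(u,v)))
Drive negations inward (¬∀x A ≡ ∃x ¬A, ¬∃x A ≡ ∀x ¬A, De Morgan for ∧/∨):
  (exists w. F(w,w)) | (exists v. forall u. (F(u,u) | F(u,v)))
All bound variables are already distinct, so no renaming is needed.
Extract every quantifier outward, since the variables are now distinct and don't occur free across branches:
  exists w. exists v. forall u. (F(w,w) | F(u,u) | F(u,v))
The quantifier forall u sits under an even number of negations (counting the antecedent side of each →), so it remains universal.

universal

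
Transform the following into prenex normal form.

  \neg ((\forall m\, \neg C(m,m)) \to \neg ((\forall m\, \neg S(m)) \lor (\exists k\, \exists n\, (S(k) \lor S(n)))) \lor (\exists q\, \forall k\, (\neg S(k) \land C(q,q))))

\forall m\, \forall p\, \exists k\, \exists n\, \forall q\, \exists y\, (\neg C(m,m) \land (\neg S(p) \lor S(k) \lor S(n)) \land (S(y) \lor \neg C(q,q)))

Rewrite implications/biconditionals: A → B as ¬A ∨ B.
  \neg (\neg (\forall m\, \neg C(m,m)) \lor \neg ((\forall m\, \neg S(m)) \lor (\exists k\, \exists n\, (S(k) \lor S(n)))) \lor (\exists q\, \forall k\, (\neg S(k) \land C(q,q))))
Drive negations inward (¬∀x A ≡ ∃x ¬A, ¬∃x A ≡ ∀x ¬A, De Morgan for ∧/∨):
  (\forall m\, \neg C(m,m)) \land ((\forall m\, \neg S(m)) \lor (\exists k\, \exists n\, (S(k) \lor S(n)))) \land (\forall q\, \exists k\, (S(k) \lor \neg C(q,q)))
Rename bound variables to avoid capture: m↦p, k↦y.
  (\forall m\, \neg C(m,m)) \land ((\forall p\, \neg S(p)) \lor (\exists k\, \exists n\, (S(k) \lor S(n)))) \land (\forall q\, \exists y\, (S(y) \lor \neg C(q,q)))
Finally move all quantifiers to the prefix:
  \forall m\, \forall p\, \exists k\, \exists n\, \forall q\, \exists y\, (\neg C(m,m) \land (\neg S(p) \lor S(k) \lor S(n)) \land (S(y) \lor \neg C(q,q)))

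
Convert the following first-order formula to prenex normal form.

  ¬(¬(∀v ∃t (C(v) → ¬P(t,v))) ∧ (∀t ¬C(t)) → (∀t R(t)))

Eliminate → and ↔ using ¬ and ∨.
  ¬(¬(¬(∀v ∃t (¬C(v) ∨ ¬P(t,v))) ∧ (∀t ¬C(t))) ∨ (∀t R(t)))
Move each ¬ inward, flipping quantifiers it crosses:
  (∃v ∀t (C(v) ∧ P(t,v))) ∧ (∀t ¬C(t)) ∧ (∃t ¬R(t))
Give each quantifier a distinct variable: t↦a, t↦x1.
  (∃v ∀t (C(v) ∧ P(t,v))) ∧ (∀a ¬C(a)) ∧ (∃x1 ¬R(x1))
Extract every quantifier outward, since the variables are now distinct and don't occur free across branches:
  ∃v ∀t ∀a ∃x1 (C(v) ∧ P(t,v) ∧ ¬C(a) ∧ ¬R(x1))

∃v ∀t ∀a ∃x1 (C(v) ∧ P(t,v) ∧ ¬C(a) ∧ ¬R(x1))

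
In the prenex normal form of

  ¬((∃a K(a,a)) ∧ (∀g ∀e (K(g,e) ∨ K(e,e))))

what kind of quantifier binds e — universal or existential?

Move each ¬ inward, flipping quantifiers it crosses:
  (∀a ¬K(a,a)) ∨ (∃g ∃e (¬K(g,e) ∧ ¬K(e,e)))
All bound variables are already distinct, so no renaming is needed.
Extract every quantifier outward, since the variables are now distinct and don't occur free across branches:
  ∀a ∃g ∃e (¬K(a,a) ∨ ¬K(g,e) ∧ ¬K(e,e))
The quantifier ∀e sits under an odd number of negations, so it flips to ∃e.

existential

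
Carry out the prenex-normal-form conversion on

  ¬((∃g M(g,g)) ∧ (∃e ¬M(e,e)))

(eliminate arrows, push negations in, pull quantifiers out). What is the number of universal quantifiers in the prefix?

Move each ¬ inward, flipping quantifiers it crosses:
  (∀g ¬M(g,g)) ∨ (∀e M(e,e))
All bound variables are already distinct, so no renaming is needed.
Finally move all quantifiers to the prefix:
  ∀g ∀e (¬M(g,g) ∨ M(e,e))
The prefix is ∀g ∀e: 2 universal, 0 existential.

2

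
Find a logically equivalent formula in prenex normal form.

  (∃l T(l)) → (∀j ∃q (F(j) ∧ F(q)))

Eliminate → and ↔ using ¬ and ∨.
  ¬(∃l T(l)) ∨ (∀j ∃q (F(j) ∧ F(q)))
Drive negations inward (¬∀x A ≡ ∃x ¬A, ¬∃x A ≡ ∀x ¬A, De Morgan for ∧/∨):
  (∀l ¬T(l)) ∨ (∀j ∃q (F(j) ∧ F(q)))
All bound variables are already distinct, so no renaming is needed.
Finally move all quantifiers to the prefix:
  ∀l ∀j ∃q (¬T(l) ∨ F(j) ∧ F(q))

∀l ∀j ∃q (¬T(l) ∨ F(j) ∧ F(q))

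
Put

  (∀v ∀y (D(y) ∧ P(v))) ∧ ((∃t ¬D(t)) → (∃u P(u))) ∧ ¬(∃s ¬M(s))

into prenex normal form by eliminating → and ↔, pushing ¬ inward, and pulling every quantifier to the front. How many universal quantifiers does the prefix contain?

Rewrite implications/biconditionals: A → B as ¬A ∨ B.
  (∀v ∀y (D(y) ∧ P(v))) ∧ (¬(∃t ¬D(t)) ∨ (∃u P(u))) ∧ ¬(∃s ¬M(s))
Move each ¬ inward, flipping quantifiers it crosses:
  (∀v ∀y (D(y) ∧ P(v))) ∧ ((∀t D(t)) ∨ (∃u P(u))) ∧ (∀s M(s))
All bound variables are already distinct, so no renaming is needed.
Finally move all quantifiers to the prefix:
  ∀v ∀y ∀t ∃u ∀s (D(y) ∧ P(v) ∧ (D(t) ∨ P(u)) ∧ M(s))
The prefix is ∀v ∀y ∀t ∃u ∀s: 4 universal, 1 existential.

4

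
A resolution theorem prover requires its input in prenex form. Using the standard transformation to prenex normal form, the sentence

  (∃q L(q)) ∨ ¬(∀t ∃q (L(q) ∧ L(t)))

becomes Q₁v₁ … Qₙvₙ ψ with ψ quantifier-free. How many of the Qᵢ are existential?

Move each ¬ inward, flipping quantifiers it crosses:
  (∃q L(q)) ∨ (∃t ∀q (¬L(q) ∨ ¬L(t)))
Rename bound variables to avoid capture: q↦b.
  (∃q L(q)) ∨ (∃t ∀b (¬L(b) ∨ ¬L(t)))
Finally move all quantifiers to the prefix:
  ∃q ∃t ∀b (L(q) ∨ ¬L(b) ∨ ¬L(t))
The prefix is ∃q ∃t ∀b: 1 universal, 2 existential.

2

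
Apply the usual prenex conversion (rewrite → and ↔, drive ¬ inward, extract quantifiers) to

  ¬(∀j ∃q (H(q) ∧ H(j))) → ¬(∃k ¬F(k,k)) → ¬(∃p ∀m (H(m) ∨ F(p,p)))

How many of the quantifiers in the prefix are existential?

First replace A → B with ¬A ∨ B.
  ¬¬(∀j ∃q (H(q) ∧ H(j))) ∨ ¬¬(∃k ¬F(k,k)) ∨ ¬(∃p ∀m (H(m) ∨ F(p,p)))
Drive negations inward (¬∀x A ≡ ∃x ¬A, ¬∃x A ≡ ∀x ¬A, De Morgan for ∧/∨):
  (∀j ∃q (H(q) ∧ H(j))) ∨ (∃k ¬F(k,k)) ∨ (∀p ∃m (¬H(m) ∧ ¬F(p,p)))
All bound variables are already distinct, so no renaming is needed.
Finally move all quantifiers to the prefix:
  ∀j ∃q ∃k ∀p ∃m (H(q) ∧ H(j) ∨ ¬F(k,k) ∨ ¬H(m) ∧ ¬F(p,p))
The prefix is ∀j ∃q ∃k ∀p ∃m: 2 universal, 3 existential.

3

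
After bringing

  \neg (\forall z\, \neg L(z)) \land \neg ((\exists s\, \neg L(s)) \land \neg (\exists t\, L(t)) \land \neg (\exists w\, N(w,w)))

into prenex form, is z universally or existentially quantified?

existential

Drive negations inward (¬∀x A ≡ ∃x ¬A, ¬∃x A ≡ ∀x ¬A, De Morgan for ∧/∨):
  (\exists z\, L(z)) \land ((\forall s\, L(s)) \lor (\exists t\, L(t)) \lor (\exists w\, N(w,w)))
All bound variables are already distinct, so no renaming is needed.
Pull the quantifiers to the front (each side's bound variable is not free in the other side):
  \exists z\, \forall s\, \exists t\, \exists w\, (L(z) \land (L(s) \lor L(t) \lor N(w,w)))
The quantifier \forall z sits under an odd number of negations, so it flips to \exists z.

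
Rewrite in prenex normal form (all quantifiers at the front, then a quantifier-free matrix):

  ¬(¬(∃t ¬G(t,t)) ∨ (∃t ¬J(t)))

∃t ∀r (¬G(t,t) ∧ J(r))

Push ¬ through the quantifiers and connectives to reach negation normal form:
  (∃t ¬G(t,t)) ∧ (∀t J(t))
Give each quantifier a distinct variable: t↦r.
  (∃t ¬G(t,t)) ∧ (∀r J(r))
Pull the quantifiers to the front (each side's bound variable is not free in the other side):
  ∃t ∀r (¬G(t,t) ∧ J(r))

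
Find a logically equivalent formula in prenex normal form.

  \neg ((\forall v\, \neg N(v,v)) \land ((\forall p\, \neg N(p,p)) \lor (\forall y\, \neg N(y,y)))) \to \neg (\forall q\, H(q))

\forall v\, \forall p\, \forall y\, \exists q\, (\neg N(v,v) \land (\neg N(p,p) \lor \neg N(y,y)) \lor \neg H(q))

First replace A → B with ¬A ∨ B.
  \neg \neg ((\forall v\, \neg N(v,v)) \land ((\forall p\, \neg N(p,p)) \lor (\forall y\, \neg N(y,y)))) \lor \neg (\forall q\, H(q))
Push ¬ through the quantifiers and connectives to reach negation normal form:
  (\forall v\, \neg N(v,v)) \land ((\forall p\, \neg N(p,p)) \lor (\forall y\, \neg N(y,y))) \lor (\exists q\, \neg H(q))
All bound variables are already distinct, so no renaming is needed.
Pull the quantifiers to the front (each side's bound variable is not free in the other side):
  \forall v\, \forall p\, \forall y\, \exists q\, (\neg N(v,v) \land (\neg N(p,p) \lor \neg N(y,y)) \lor \neg H(q))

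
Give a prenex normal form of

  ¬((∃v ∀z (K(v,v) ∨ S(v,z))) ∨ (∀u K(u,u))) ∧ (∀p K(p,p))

∀v ∃z ∃u ∀p (¬K(v,v) ∧ ¬S(v,z) ∧ ¬K(u,u) ∧ K(p,p))

Drive negations inward (¬∀x A ≡ ∃x ¬A, ¬∃x A ≡ ∀x ¬A, De Morgan for ∧/∨):
  (∀v ∃z (¬K(v,v) ∧ ¬S(v,z))) ∧ (∃u ¬K(u,u)) ∧ (∀p K(p,p))
Pull the quantifiers to the front (each side's bound variable is not free in the other side):
  ∀v ∃z ∃u ∀p (¬K(v,v) ∧ ¬S(v,z) ∧ ¬K(u,u) ∧ K(p,p))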